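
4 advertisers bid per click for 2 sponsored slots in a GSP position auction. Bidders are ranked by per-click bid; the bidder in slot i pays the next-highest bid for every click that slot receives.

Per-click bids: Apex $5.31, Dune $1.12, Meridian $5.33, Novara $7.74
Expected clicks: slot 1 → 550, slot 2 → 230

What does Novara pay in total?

Novara pays $2931.50

Per-click bids in order: $7.74 (Novara) > $5.33 (Meridian) > $5.31 (Apex) > …
Novara holds slot 1 → pays next bid $5.33 × 550 clicks = $2931.50.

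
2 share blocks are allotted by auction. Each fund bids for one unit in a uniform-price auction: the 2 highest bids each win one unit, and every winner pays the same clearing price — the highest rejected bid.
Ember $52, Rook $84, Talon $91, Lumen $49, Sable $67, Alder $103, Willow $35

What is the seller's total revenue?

Sorting: 103 (Alder), 91 (Talon), 84 (Rook), 67 (Sable), …
Winners (2 units): Alder, Talon.
Clearing price = highest rejected bid = $84.
Total revenue = 2 × $84 = $168.

Total revenue: $168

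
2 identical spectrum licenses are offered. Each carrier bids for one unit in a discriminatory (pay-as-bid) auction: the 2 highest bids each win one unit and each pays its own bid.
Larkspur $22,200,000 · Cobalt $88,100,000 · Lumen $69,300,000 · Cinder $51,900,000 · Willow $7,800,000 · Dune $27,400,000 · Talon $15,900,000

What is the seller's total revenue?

Total revenue: $157,400,000

Ordering the bids: 88,100,000 (Cobalt), 69,300,000 (Lumen), 51,900,000 (Cinder), 27,400,000 (Dune), …
The 2 highest are Cobalt, Lumen.
Total revenue = 88,100,000 + 69,300,000 = $157,400,000.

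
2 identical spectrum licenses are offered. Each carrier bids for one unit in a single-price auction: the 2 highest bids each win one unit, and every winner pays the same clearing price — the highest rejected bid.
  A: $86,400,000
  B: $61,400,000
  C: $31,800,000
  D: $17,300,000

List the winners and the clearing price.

Bids ranked high→low: 86,400,000 (A), 61,400,000 (B), 31,800,000 (C), 17,300,000 (D)
Winners (2 units): A, B.
First losing bid is C's $31,800,000, which sets the uniform price.

A, B; each pays $31,800,000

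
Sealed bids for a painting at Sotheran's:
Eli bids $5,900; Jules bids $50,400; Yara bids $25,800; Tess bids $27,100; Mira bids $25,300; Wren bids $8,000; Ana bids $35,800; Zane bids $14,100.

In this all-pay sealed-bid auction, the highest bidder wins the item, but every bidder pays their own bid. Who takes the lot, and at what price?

All-pay sealed-bid auction: the highest bidder wins the item, but every bidder pays their own bid.
Bids ranked: 50,400 (Jules) > 35,800 (Ana) > 27,100 (Tess) > 25,800 (Yara) > 25,300 (Mira) > 14,100 (Zane) > …
Jules wins with the top bid; all bids are sunk regardless.

Jules pays $50,400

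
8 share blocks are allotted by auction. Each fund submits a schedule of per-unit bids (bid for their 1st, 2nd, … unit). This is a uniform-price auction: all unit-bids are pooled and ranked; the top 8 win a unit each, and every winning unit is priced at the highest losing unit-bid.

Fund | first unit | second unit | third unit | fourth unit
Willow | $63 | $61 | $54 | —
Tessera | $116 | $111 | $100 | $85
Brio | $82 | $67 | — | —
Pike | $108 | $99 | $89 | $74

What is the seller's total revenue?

Merging the schedules and taking the best 8: 116 (Tessera-1), 111 (Tessera-2), 108 (Pike-1), 100 (Tessera-3), 99 (Pike-2), 89 (Pike-3), 85 (Tessera-4), 82 (Brio-1)
The (k+1)-th unit-bid is $74.
Allocation: Brio 1, Pike 3, Tessera 4. Every unit priced at $74.
Revenue = 8 × 74 = $592.

Total revenue: $592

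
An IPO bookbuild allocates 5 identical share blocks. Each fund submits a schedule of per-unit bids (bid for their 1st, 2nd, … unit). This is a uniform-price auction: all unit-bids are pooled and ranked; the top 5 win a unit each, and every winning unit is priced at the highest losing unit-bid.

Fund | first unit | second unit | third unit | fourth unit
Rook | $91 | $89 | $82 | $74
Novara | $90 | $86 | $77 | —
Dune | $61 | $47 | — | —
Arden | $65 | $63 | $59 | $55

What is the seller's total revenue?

Pooled unit-bids ranked (top 5): 91 (Rook-1), 90 (Novara-1), 89 (Rook-2), 86 (Novara-2), 82 (Rook-3)
Highest rejected unit-bid = $77.
Allocation: Novara 2, Rook 3. Every unit priced at $77.
Revenue = 5 × 77 = $385.

Total revenue: $385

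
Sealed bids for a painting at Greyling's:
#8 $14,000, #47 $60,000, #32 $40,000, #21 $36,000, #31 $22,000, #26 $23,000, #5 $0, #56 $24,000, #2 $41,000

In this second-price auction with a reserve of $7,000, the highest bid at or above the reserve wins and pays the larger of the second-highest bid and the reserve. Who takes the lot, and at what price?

#47 pays $41,000

Second-price auction with a reserve of $7,000: the highest bid at or above the reserve wins and pays the larger of the second-highest bid and the reserve.
Sorting bids: 60,000 (#47) > 41,000 (#2) > 40,000 (#32) > 36,000 (#21) > 24,000 (#56) > 23,000 (#26) > …
#47 has the top bid at or above the reserve ($60,000).
Second-highest bid $41,000 exceeds the reserve $7,000 → payment $41,000.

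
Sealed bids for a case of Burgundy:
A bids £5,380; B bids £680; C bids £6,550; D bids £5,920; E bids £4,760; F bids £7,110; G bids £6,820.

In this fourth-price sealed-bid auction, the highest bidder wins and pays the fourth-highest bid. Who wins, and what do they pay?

Sorting bids: 7,110 (F) > 6,820 (G) > 6,550 (C) > 5,920 (D) > 5,380 (A) > 4,760 (E) > …
F wins; payment is bid #4 in the ranking = £5,920.

F pays £5,920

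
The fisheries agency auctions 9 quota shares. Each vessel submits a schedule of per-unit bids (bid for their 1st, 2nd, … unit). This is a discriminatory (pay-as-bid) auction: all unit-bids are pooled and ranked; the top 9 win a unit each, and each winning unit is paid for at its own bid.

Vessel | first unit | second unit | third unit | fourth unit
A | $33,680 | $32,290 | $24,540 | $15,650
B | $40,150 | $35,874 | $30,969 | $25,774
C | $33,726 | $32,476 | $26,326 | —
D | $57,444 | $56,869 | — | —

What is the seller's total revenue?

Total revenue: $353,478

All unit-bids, highest first — top 9: 57,444 (D-1), 56,869 (D-2), 40,150 (B-1), 35,874 (B-2), 33,726 (C-1), 33,680 (A-1), 32,476 (C-2), 32,290 (A-2), 30,969 (B-3)
Next rejected bid: $26,326 (not a price — pay-as-bid).
Each winning unit pays its own bid.
Revenue = 57,444 + 56,869 + 40,150 + 35,874 + 33,726 + 33,680 + 32,476 + 32,290 + 30,969 = $353,478.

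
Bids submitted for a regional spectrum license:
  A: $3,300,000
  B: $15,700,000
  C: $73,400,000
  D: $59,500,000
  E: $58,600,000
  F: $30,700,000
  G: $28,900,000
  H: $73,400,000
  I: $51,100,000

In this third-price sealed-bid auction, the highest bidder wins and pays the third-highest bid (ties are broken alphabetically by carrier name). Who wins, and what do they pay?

C pays $59,500,000

Rule: the highest bidder wins and pays the third-highest bid.
Bids ranked: 73,400,000 (C) > 73,400,000 (H) > 59,500,000 (D) > 58,600,000 (E) > 51,100,000 (I) > 30,700,000 (F) > …
Tie at $73,400,000 → C wins by tie-break.
C is highest; pays the third-highest bid, $59,500,000.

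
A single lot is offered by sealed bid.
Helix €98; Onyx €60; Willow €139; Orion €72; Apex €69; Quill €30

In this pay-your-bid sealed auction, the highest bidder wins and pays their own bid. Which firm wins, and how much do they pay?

Willow pays €139

Bids in order: 139 (Willow) > 98 (Helix) > 72 (Orion) > 69 (Apex) > 60 (Onyx) > 30 (Quill)
First-price: Willow pays what they bid, €139.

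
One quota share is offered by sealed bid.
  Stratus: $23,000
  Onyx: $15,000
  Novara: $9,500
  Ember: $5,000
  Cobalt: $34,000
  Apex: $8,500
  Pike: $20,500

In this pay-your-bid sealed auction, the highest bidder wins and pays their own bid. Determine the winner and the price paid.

Cobalt pays $34,000

Pay-your-bid sealed auction: the highest bidder wins and pays their own bid.
Bids in order: 34,000 (Cobalt) > 23,000 (Stratus) > 20,500 (Pike) > 15,000 (Onyx) > 9,500 (Novara) > 8,500 (Apex) > …
First-price: Cobalt pays what they bid, $34,000.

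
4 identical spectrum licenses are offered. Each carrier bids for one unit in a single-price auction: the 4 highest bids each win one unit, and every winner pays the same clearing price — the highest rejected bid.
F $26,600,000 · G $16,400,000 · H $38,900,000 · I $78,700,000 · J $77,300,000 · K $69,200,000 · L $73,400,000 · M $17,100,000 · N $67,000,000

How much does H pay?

Ordering the bids: 78,700,000 (I), 77,300,000 (J), 73,400,000 (L), 69,200,000 (K), 67,000,000 (N), 38,900,000 (H), …
Top 4: I, J, L, K.
Clearing price = highest rejected bid = $67,000,000.
H does not win → pays $0.

H pays $0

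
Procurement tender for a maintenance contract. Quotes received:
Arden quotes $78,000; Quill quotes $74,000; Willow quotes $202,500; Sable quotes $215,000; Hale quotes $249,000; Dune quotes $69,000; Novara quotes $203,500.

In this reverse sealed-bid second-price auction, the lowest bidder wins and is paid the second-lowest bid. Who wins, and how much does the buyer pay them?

Rule: the lowest bidder wins and is paid the second-lowest bid.
Bids ranked: 69,000 (Dune) < 74,000 (Quill) < 78,000 (Arden) < 202,500 (Willow) < 203,500 (Novara) < 215,000 (Sable) < …
Dune wins with the lowest bid; price is set by the runner-up at $74,000.

Dune is paid $74,000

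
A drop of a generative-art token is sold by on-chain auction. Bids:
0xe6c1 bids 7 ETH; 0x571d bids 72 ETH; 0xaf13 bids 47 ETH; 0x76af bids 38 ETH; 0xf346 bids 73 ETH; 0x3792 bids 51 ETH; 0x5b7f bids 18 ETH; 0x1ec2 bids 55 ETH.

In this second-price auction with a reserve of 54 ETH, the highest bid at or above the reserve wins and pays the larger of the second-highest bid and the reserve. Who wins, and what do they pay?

Bids ranked: 73 (0xf346) > 72 (0x571d) > 55 (0x1ec2) > 51 (0x3792) > 47 (0xaf13) > 38 (0x76af) > …
Highest eligible bid: 0xf346 at 73 ETH.
max(second-highest 72 ETH, reserve 54 ETH) = 72 ETH; the reserve does not bind.

0xf346 pays 72 ETH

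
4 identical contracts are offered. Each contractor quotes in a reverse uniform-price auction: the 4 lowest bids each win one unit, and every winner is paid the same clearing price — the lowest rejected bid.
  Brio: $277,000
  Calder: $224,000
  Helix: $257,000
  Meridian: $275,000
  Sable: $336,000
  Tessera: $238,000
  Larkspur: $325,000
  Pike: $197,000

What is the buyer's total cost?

Bids ranked low→high: 197,000 (Pike), 224,000 (Calder), 238,000 (Tessera), 257,000 (Helix), 275,000 (Meridian), 277,000 (Brio), …
The 4 lowest are Pike, Calder, Tessera, Helix.
Lowest unsuccessful bid: $275,000 → clearing price.
Total cost = 4 × $275,000 = $1,100,000.

Total cost: $1,100,000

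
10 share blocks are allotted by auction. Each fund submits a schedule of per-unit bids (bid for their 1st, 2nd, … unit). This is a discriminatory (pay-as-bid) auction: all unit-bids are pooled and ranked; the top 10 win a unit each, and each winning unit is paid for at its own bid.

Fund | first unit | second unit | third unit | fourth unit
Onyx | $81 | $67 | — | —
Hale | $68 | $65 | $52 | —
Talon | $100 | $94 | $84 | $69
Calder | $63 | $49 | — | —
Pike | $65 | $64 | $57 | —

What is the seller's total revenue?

Merging the schedules and taking the best 10: 100 (Talon-1), 94 (Talon-2), 84 (Talon-3), 81 (Onyx-1), 69 (Talon-4), 68 (Hale-1), 67 (Onyx-2), 65 (Hale-2), 65 (Pike-1), 64 (Pike-2)
Next rejected bid: $63 (not a price — pay-as-bid).
Each winning unit pays its own bid.
Revenue = 100 + 94 + 84 + 81 + 69 + 68 + 67 + 65 + 65 + 64 = $757.

Total revenue: $757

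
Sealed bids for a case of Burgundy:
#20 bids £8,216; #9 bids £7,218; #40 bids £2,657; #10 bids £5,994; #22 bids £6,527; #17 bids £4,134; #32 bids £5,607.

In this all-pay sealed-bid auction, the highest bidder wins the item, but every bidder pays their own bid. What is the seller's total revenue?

Total revenue: £40,353

Bids in order: 8,216 (#20) > 7,218 (#9) > 6,527 (#22) > 5,994 (#10) > 5,607 (#32) > 4,134 (#17) > …
Every bidder forfeits their bid regardless of winning.
Revenue = 8,216 + 7,218 + 2,657 + 5,994 + 6,527 + 4,134 + 5,607 = £40,353.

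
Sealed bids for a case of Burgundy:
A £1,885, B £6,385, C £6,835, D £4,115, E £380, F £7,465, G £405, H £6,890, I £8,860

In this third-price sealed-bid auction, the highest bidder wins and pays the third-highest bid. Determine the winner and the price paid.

Third-price sealed-bid auction: the highest bidder wins and pays the third-highest bid.
Bids in order: 8,860 (I) > 7,465 (F) > 6,890 (H) > 6,835 (C) > 6,385 (B) > 4,115 (D) > …
I is highest; pays the third-highest bid, £6,890.

I pays £6,890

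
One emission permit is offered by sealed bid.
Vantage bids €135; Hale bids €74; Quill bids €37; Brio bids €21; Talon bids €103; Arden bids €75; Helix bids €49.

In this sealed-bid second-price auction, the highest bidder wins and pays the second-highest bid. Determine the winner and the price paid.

Vantage pays €103

Sorting bids: 135 (Vantage) > 103 (Talon) > 75 (Arden) > 74 (Hale) > 49 (Helix) > 37 (Quill) > …
Second-price: Vantage pays Talon's bid of €103.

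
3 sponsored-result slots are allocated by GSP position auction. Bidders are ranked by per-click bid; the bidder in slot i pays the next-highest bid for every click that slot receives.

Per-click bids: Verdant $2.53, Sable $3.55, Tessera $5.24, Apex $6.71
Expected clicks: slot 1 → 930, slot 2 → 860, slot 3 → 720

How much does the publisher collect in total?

Sorting advertisers: $6.71 (Apex) > $5.24 (Tessera) > $3.55 (Sable) > $2.53 (Verdant)
Slot 1: Apex pays $5.24 × 930 = $4873.20
Slot 2: Tessera pays $3.55 × 860 = $3053.00
Slot 3: Sable pays $2.53 × 720 = $1821.60
Total = $9747.80

Total revenue: $9747.80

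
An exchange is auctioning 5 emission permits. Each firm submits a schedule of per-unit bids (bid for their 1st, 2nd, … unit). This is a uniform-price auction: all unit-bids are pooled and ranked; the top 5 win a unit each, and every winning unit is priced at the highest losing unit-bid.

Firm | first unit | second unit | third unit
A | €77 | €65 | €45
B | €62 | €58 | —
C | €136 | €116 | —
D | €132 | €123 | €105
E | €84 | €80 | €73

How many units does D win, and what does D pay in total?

All unit-bids, highest first — top 5: 136 (C-1), 132 (D-1), 123 (D-2), 116 (C-2), 105 (D-3)
First bid not allocated: €84.
D wins 3 unit(s) at €84 each.

D: 3 units, pays €252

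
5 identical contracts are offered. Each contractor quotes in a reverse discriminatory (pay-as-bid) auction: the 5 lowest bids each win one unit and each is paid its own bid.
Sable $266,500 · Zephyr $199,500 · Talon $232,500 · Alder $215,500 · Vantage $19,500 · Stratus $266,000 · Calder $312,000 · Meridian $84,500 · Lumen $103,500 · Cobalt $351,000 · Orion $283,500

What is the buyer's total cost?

Total cost: $622,500

Sorting: 19,500 (Vantage), 84,500 (Meridian), 103,500 (Lumen), 199,500 (Zephyr), 215,500 (Alder), 232,500 (Talon), 266,000 (Stratus), …
The 5 lowest are Vantage, Meridian, Lumen, Zephyr, Alder.
Total cost = 19,500 + 84,500 + 103,500 + 199,500 + 215,500 = $622,500.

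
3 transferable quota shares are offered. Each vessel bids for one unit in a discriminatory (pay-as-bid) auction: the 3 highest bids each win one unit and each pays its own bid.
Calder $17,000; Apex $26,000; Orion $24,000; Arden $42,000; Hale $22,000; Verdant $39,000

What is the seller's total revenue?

Total revenue: $107,000

Bids ranked high→low: 42,000 (Arden), 39,000 (Verdant), 26,000 (Apex), 24,000 (Orion), 22,000 (Hale), …
Top 3: Arden, Verdant, Apex.
Total revenue = 42,000 + 39,000 + 26,000 = $107,000.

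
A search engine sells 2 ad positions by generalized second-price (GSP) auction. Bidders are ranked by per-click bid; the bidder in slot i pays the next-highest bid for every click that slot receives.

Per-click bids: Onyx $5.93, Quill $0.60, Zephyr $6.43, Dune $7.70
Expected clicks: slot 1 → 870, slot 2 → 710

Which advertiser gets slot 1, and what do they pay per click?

Ranked by bid: $7.70 (Dune) > $6.43 (Zephyr) > $5.93 (Onyx) > …
Slot 1 goes to the first-ranked bidder, Dune, who pays the next bid down: $6.43/click.

Dune; $6.43 per click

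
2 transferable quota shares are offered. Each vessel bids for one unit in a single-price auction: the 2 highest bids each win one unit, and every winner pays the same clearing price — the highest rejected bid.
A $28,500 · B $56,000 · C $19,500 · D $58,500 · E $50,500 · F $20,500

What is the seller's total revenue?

Total revenue: $101,000

Bids ranked high→low: 58,500 (D), 56,000 (B), 50,500 (E), 28,500 (A), …
The 2 highest are D, B.
Clearing price = highest rejected bid = $50,500.
Total revenue = 2 × $50,500 = $101,000.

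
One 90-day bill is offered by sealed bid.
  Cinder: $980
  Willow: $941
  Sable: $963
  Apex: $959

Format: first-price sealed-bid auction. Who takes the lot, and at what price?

Rule: the highest bidder wins and pays their own bid.
Bids in order: 980 (Cinder) > 963 (Sable) > 959 (Apex) > 941 (Willow)
Cinder is highest → pays own bid, $980.

Cinder pays $980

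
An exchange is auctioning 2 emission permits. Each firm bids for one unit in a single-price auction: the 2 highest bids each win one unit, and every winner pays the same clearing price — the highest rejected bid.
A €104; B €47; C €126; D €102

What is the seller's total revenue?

Total revenue: €204

Bids ranked high→low: 126 (C), 104 (A), 102 (D), 47 (B)
Winners (2 units): C, A.
Highest unsuccessful bid: €102 → clearing price.
Total revenue = 2 × €102 = €204.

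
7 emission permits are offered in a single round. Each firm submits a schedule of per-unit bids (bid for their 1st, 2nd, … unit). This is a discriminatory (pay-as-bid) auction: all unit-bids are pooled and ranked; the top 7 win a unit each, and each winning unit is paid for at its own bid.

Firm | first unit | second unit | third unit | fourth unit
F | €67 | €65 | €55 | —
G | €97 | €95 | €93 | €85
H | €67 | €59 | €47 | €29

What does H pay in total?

H pays €67

Pooled unit-bids ranked (top 7): 97 (G-1), 95 (G-2), 93 (G-3), 85 (G-4), 67 (F-1), 67 (H-1), 65 (F-2)
Next rejected bid: €59 (not a price — pay-as-bid).
H's winning unit-bids: 67 = €67.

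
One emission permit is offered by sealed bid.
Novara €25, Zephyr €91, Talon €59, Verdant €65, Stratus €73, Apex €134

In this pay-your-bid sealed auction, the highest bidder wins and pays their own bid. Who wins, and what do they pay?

Apex pays €134

Bids ranked: 134 (Apex) > 91 (Zephyr) > 73 (Stratus) > 65 (Verdant) > 59 (Talon) > 25 (Novara)
Apex is highest → pays own bid, €134.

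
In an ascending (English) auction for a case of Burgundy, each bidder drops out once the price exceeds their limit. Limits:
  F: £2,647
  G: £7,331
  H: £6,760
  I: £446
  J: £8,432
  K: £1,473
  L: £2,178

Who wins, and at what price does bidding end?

Ascending (English) auction: the price rises until one bidder remains; the winner pays the price at which the last rival dropped out.
Limits ranked: 8,432 (J) > 7,331 (G) > 6,760 (H) > 2,647 (F) > 2,178 (L) > 1,473 (K) > …
Bidding ends when G exits at £7,331; J takes it.

J wins at £7,331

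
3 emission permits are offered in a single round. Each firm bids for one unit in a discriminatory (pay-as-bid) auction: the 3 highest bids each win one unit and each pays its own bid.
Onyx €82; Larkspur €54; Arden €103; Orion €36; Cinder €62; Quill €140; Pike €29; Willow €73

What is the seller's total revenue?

Sorting: 140 (Quill), 103 (Arden), 82 (Onyx), 73 (Willow), 62 (Cinder), …
Top 3: Quill, Arden, Onyx.
Total revenue = 140 + 103 + 82 = €325.

Total revenue: €325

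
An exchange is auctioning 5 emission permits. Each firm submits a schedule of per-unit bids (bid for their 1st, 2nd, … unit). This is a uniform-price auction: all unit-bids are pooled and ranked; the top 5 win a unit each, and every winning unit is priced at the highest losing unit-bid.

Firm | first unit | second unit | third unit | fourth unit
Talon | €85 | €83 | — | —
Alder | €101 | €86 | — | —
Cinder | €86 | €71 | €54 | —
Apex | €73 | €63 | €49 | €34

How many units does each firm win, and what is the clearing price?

All unit-bids, highest first — top 5: 101 (Alder-1), 86 (Alder-2), 86 (Cinder-1), 85 (Talon-1), 83 (Talon-2)
The (k+1)-th unit-bid is €73.
Allocation: Alder 2, Cinder 1, Talon 2.

Alder 2, Cinder 1, Talon 2; clearing price €73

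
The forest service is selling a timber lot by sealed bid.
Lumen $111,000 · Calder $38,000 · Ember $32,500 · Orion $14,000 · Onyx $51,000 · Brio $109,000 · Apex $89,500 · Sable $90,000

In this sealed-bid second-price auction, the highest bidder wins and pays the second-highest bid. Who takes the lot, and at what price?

Sorting bids: 111,000 (Lumen) > 109,000 (Brio) > 90,000 (Sable) > 89,500 (Apex) > 51,000 (Onyx) > 38,000 (Calder) > …
Lumen is highest; pays the second-highest bid, $109,000.

Lumen pays $109,000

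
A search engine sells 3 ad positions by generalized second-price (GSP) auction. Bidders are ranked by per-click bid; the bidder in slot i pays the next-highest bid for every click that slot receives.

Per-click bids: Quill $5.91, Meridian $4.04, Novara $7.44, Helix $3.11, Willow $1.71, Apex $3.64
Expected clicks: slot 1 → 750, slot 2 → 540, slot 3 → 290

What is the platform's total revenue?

Total revenue: $7669.70

Ranked by bid: $7.44 (Novara) > $5.91 (Quill) > $4.04 (Meridian) > $3.64 (Apex) > …
Slot 1: Novara pays $5.91 × 750 = $4432.50
Slot 2: Quill pays $4.04 × 540 = $2181.60
Slot 3: Meridian pays $3.64 × 290 = $1055.60
Total = $7669.70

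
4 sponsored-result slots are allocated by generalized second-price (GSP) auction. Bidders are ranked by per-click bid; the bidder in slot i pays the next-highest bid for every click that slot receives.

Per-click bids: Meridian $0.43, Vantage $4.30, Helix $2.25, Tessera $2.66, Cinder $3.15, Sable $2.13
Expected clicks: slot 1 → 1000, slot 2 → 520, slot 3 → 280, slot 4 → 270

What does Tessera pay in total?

Sorting advertisers: $4.30 (Vantage) > $3.15 (Cinder) > $2.66 (Tessera) > $2.25 (Helix) > $2.13 (Sable) > …
Tessera holds slot 3 → pays next bid $2.25 × 280 clicks = $630.00.

Tessera pays $630.00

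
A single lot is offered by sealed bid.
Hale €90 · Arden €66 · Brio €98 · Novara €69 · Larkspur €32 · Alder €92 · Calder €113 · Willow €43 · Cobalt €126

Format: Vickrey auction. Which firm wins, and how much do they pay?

Cobalt pays €113

Bids ranked: 126 (Cobalt) > 113 (Calder) > 98 (Brio) > 92 (Alder) > 90 (Hale) > 69 (Novara) > …
Cobalt is highest; pays the second-highest bid, €113.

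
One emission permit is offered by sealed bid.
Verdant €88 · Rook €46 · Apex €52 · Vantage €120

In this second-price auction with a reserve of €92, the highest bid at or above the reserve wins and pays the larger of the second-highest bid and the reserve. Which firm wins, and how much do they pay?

Sorting bids: 120 (Vantage) > 88 (Verdant) > 52 (Apex) > 46 (Rook)
Highest eligible bid: Vantage at €120.
Second-highest bid €88 is below the reserve €92, so the reserve binds → payment €92.

Vantage pays €92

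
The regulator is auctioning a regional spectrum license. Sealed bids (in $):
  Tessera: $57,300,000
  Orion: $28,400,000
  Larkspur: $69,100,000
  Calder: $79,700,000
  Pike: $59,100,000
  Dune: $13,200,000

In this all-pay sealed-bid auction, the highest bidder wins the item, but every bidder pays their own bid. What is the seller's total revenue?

Total revenue: $306,800,000

All-pay sealed-bid auction: the highest bidder wins the item, but every bidder pays their own bid.
Bids ranked: 79,700,000 (Calder) > 69,100,000 (Larkspur) > 59,100,000 (Pike) > 57,300,000 (Tessera) > 28,400,000 (Orion) > 13,200,000 (Dune)
Every bidder forfeits their bid regardless of winning.
Revenue = 57,300,000 + 28,400,000 + 69,100,000 + 79,700,000 + 59,100,000 + 13,200,000 = $306,800,000.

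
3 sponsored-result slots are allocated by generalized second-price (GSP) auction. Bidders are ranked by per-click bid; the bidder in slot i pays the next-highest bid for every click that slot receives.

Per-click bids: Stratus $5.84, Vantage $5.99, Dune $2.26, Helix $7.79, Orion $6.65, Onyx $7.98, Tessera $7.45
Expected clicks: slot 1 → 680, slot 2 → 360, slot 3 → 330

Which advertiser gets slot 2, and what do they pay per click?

Helix; $7.45 per click

Per-click bids in order: $7.98 (Onyx) > $7.79 (Helix) > $7.45 (Tessera) > $6.65 (Orion) > …
Slot 2 goes to the second-ranked bidder, Helix, who pays the next bid down: $7.45/click.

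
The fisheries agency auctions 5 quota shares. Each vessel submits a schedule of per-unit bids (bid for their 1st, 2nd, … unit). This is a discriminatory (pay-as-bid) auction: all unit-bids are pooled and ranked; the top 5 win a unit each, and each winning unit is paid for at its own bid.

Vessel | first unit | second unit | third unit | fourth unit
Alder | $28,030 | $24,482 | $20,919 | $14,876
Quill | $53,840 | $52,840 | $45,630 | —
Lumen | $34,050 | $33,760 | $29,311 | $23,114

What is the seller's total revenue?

All unit-bids, highest first — top 5: 53,840 (Quill-1), 52,840 (Quill-2), 45,630 (Quill-3), 34,050 (Lumen-1), 33,760 (Lumen-2)
Next rejected bid: $29,311 (not a price — pay-as-bid).
Each winning unit pays its own bid.
Revenue = 53,840 + 52,840 + 45,630 + 34,050 + 33,760 = $220,120.

Total revenue: $220,120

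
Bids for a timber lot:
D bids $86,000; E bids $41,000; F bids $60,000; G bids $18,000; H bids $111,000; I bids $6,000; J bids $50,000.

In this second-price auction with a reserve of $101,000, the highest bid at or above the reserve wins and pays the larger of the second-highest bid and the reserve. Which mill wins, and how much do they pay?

H pays $101,000

Bids in order: 111,000 (H) > 86,000 (D) > 60,000 (F) > 50,000 (J) > 41,000 (E) > 18,000 (G) > …
Highest eligible bid: H at $111,000.
Second-highest bid $86,000 is below the reserve $101,000, so the reserve binds → payment $101,000.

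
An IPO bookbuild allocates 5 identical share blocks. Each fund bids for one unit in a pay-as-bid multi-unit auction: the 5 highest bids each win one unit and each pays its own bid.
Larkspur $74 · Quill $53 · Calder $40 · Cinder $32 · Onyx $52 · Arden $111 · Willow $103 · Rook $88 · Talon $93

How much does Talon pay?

Bids ranked high→low: 111 (Arden), 103 (Willow), 93 (Talon), 88 (Rook), 74 (Larkspur), 53 (Quill), 52 (Onyx), …
The 5 highest are Arden, Willow, Talon, Rook, Larkspur.
Talon wins → own bid $93.

Talon pays $93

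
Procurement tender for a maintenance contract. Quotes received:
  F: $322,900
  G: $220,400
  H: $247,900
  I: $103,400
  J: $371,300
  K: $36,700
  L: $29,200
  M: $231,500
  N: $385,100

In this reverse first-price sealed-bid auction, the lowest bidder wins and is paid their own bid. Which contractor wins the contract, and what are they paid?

Sorting bids: 29,200 (L) < 36,700 (K) < 103,400 (I) < 220,400 (G) < 231,500 (M) < 247,900 (H) < …
L is lowest → is paid own bid, $29,200.

L is paid $29,200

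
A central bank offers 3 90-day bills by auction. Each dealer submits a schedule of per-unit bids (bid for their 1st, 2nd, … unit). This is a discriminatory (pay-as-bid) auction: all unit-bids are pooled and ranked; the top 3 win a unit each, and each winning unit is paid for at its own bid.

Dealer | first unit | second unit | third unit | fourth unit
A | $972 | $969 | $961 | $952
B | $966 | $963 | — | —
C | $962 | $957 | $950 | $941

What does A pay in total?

A pays $1,941

Pooled unit-bids ranked (top 3): 972 (A-1), 969 (A-2), 966 (B-1)
Next rejected bid: $963 (not a price — pay-as-bid).
A's winning unit-bids: 972 + 969 = $1,941.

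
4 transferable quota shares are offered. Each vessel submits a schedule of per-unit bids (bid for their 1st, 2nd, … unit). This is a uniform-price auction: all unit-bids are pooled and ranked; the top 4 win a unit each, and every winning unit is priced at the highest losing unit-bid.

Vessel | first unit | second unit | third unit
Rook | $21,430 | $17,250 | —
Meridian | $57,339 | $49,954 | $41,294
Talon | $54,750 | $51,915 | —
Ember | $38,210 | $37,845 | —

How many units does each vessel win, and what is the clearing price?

Meridian 2, Talon 2; clearing price $41,294

All unit-bids, highest first — top 4: 57,339 (Meridian-1), 54,750 (Talon-1), 51,915 (Talon-2), 49,954 (Meridian-2)
First bid not allocated: $41,294.
Allocation: Meridian 2, Talon 2.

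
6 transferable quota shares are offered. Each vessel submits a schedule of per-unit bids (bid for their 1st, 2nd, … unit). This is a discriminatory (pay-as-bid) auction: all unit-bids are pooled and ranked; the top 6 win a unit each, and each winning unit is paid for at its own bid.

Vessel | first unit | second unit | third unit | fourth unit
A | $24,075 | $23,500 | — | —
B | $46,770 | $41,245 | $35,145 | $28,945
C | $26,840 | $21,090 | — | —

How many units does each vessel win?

A 1, B 4, C 1

All unit-bids, highest first — top 6: 46,770 (B-1), 41,245 (B-2), 35,145 (B-3), 28,945 (B-4), 26,840 (C-1), 24,075 (A-1)
Next rejected bid: $23,500 (not a price — pay-as-bid).
Allocation: A 1, B 4, C 1.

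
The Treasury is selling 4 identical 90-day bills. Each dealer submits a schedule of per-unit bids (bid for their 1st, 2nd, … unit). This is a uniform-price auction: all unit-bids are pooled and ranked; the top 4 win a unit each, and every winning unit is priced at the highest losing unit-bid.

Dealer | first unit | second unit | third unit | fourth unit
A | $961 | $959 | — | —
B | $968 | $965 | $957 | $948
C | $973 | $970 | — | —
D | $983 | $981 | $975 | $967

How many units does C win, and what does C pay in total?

Merging the schedules and taking the best 4: 983 (D-1), 981 (D-2), 975 (D-3), 973 (C-1)
First bid not allocated: $970.
C wins 1 unit(s) at $970 each.

C: 1 unit, pays $970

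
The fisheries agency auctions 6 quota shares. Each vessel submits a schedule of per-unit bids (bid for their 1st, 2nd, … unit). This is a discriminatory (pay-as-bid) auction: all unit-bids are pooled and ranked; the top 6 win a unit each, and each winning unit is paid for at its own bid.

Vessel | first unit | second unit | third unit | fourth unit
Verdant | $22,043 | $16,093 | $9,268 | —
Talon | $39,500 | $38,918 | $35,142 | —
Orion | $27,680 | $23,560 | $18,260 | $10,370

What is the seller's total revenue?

Merging the schedules and taking the best 6: 39,500 (Talon-1), 38,918 (Talon-2), 35,142 (Talon-3), 27,680 (Orion-1), 23,560 (Orion-2), 22,043 (Verdant-1)
Next rejected bid: $18,260 (not a price — pay-as-bid).
Each winning unit pays its own bid.
Revenue = 39,500 + 38,918 + 35,142 + 27,680 + 23,560 + 22,043 = $186,843.

Total revenue: $186,843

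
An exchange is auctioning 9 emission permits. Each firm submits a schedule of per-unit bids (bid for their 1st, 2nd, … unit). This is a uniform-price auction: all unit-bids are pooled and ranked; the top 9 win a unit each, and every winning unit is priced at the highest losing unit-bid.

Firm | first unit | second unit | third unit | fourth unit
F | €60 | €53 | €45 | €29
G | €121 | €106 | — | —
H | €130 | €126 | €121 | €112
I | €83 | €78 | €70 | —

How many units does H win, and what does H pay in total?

H: 4 units, pays €240

All unit-bids, highest first — top 9: 130 (H-1), 126 (H-2), 121 (G-1), 121 (H-3), 112 (H-4), 106 (G-2), 83 (I-1), 78 (I-2), 70 (I-3)
The (k+1)-th unit-bid is €60.
H wins 4 unit(s) at €60 each.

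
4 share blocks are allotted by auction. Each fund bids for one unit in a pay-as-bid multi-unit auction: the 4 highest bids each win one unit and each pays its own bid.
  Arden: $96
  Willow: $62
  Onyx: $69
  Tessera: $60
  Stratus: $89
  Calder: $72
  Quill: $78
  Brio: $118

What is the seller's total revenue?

Sorting: 118 (Brio), 96 (Arden), 89 (Stratus), 78 (Quill), 72 (Calder), 69 (Onyx), …
Top 4: Brio, Arden, Stratus, Quill.
Total revenue = 118 + 96 + 89 + 78 = $381.

Total revenue: $381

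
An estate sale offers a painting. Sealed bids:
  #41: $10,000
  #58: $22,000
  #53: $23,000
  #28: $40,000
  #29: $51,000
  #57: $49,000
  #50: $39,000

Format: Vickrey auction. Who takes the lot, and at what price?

Vickrey auction: the highest bidder wins and pays the second-highest bid.
Bids in order: 51,000 (#29) > 49,000 (#57) > 40,000 (#28) > 39,000 (#50) > 23,000 (#53) > 22,000 (#58) > …
#29 wins with the highest bid; price is set by the runner-up at $49,000.

#29 pays $49,000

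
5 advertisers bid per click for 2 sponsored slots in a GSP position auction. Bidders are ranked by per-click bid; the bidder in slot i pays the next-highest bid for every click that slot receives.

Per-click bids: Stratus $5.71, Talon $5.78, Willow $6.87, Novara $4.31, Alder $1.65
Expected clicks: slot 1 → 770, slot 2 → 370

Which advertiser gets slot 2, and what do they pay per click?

Talon; $5.71 per click

Per-click bids in order: $6.87 (Willow) > $5.78 (Talon) > $5.71 (Stratus) > …
Slot 2 goes to the second-ranked bidder, Talon, who pays the next bid down: $5.71/click.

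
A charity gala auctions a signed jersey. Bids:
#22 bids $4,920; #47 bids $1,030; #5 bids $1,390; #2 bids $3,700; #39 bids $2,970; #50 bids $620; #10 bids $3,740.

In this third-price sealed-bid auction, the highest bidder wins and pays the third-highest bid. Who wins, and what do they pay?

Rule: the highest bidder wins and pays the third-highest bid.
Bids in order: 4,920 (#22) > 3,740 (#10) > 3,700 (#2) > 2,970 (#39) > 1,390 (#5) > 1,030 (#47) > …
#22 is highest; pays the third-highest bid, $3,700.

#22 pays $3,700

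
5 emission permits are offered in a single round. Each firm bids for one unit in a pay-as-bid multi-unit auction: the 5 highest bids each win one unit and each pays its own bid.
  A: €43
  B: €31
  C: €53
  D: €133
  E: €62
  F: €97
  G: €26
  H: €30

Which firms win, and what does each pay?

Sorting: 133 (D), 97 (F), 62 (E), 53 (C), 43 (A), 31 (B), 30 (H), …
Winners (5 units): D, F, E, C, A.
Each winner pays its own bid: D €133, F €97, E €62, C €53, A €43.

D €133, F €97, E €62, C €53, A €43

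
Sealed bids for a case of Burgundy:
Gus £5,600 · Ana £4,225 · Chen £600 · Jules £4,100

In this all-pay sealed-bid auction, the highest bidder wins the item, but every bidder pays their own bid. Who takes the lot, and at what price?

Gus pays £5,600

Sorting bids: 5,600 (Gus) > 4,225 (Ana) > 4,100 (Jules) > 600 (Chen)
Gus is highest and takes the item; every bidder forfeits their bid.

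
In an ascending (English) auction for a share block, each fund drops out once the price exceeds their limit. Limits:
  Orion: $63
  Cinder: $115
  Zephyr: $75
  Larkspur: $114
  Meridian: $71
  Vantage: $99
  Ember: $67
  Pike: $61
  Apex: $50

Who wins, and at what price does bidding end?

Limits in order: 115 (Cinder) > 114 (Larkspur) > 99 (Vantage) > 75 (Zephyr) > 71 (Meridian) > 67 (Ember) > …
Once the price passes $114, only Cinder is left; the hammer falls at Larkspur's limit of $114.

Cinder wins at $114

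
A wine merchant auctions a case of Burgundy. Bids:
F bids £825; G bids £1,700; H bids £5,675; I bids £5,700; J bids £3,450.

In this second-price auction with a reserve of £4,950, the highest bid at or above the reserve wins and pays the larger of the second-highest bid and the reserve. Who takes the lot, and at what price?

Second-price auction with a reserve of £4,950: the highest bid at or above the reserve wins and pays the larger of the second-highest bid and the reserve.
Bids ranked: 5,700 (I) > 5,675 (H) > 3,450 (J) > 1,700 (G) > 825 (F)
Highest eligible bid: I at £5,700.
Second-highest bid £5,675 exceeds the reserve £4,950 → payment £5,675.

I pays £5,675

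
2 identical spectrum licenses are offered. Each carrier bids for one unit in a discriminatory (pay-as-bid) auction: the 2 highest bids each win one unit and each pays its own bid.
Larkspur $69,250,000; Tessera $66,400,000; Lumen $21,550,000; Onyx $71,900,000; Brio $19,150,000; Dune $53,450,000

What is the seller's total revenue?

Bids ranked high→low: 71,900,000 (Onyx), 69,250,000 (Larkspur), 66,400,000 (Tessera), 53,450,000 (Dune), …
Top 2: Onyx, Larkspur.
Total revenue = 71,900,000 + 69,250,000 = $141,150,000.

Total revenue: $141,150,000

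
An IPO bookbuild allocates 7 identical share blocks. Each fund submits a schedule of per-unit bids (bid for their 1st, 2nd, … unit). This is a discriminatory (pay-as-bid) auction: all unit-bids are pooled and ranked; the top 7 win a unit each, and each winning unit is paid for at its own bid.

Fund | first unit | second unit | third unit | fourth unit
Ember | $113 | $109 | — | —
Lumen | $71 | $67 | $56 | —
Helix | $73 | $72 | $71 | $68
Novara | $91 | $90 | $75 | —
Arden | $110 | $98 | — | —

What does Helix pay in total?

Merging the schedules and taking the best 7: 113 (Ember-1), 110 (Arden-1), 109 (Ember-2), 98 (Arden-2), 91 (Novara-1), 90 (Novara-2), 75 (Novara-3)
Next rejected bid: $73 (not a price — pay-as-bid).
Helix wins no units.

Helix pays $0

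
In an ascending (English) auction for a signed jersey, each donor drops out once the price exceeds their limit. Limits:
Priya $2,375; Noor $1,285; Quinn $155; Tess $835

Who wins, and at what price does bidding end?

Priya wins at $1,285

Ascending (English) auction: the price rises until one bidder remains; the winner pays the price at which the last rival dropped out.
Limits ranked: 2,375 (Priya) > 1,285 (Noor) > 835 (Tess) > 155 (Quinn)
Noor is the last rival to drop out, at $1,285; Priya remains and wins at that price.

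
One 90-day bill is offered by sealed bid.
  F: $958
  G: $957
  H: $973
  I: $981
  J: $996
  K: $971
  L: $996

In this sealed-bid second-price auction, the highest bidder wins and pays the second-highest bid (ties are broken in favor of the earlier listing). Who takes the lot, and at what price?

J pays $996

Rule: the highest bidder wins and pays the second-highest bid.
Bids ranked: 996 (J) > 996 (L) > 981 (I) > 973 (H) > 971 (K) > 958 (F) > …
J and L tie at $996; tie-break gives it to J.
Second-price: J pays L's bid of $996.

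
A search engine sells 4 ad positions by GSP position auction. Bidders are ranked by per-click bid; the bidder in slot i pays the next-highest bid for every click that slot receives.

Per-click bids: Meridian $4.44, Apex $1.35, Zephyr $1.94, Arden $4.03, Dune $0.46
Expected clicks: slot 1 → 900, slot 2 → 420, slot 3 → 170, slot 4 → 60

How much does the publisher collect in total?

Per-click bids in order: $4.44 (Meridian) > $4.03 (Arden) > $1.94 (Zephyr) > $1.35 (Apex) > $0.46 (Dune)
Slot 1: Meridian pays $4.03 × 900 = $3627.00
Slot 2: Arden pays $1.94 × 420 = $814.80
Slot 3: Zephyr pays $1.35 × 170 = $229.50
Slot 4: Apex pays $0.46 × 60 = $27.60
Total = $4698.90

Total revenue: $4698.90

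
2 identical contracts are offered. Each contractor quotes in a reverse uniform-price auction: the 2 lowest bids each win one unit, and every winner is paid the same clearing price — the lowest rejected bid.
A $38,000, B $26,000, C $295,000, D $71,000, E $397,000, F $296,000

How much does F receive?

Ordering the bids: 26,000 (B), 38,000 (A), 71,000 (D), 295,000 (C), …
Winners (2 units): B, A.
Lowest unsuccessful bid: $71,000 → clearing price.
F does not win → is paid $0.

F is paid $0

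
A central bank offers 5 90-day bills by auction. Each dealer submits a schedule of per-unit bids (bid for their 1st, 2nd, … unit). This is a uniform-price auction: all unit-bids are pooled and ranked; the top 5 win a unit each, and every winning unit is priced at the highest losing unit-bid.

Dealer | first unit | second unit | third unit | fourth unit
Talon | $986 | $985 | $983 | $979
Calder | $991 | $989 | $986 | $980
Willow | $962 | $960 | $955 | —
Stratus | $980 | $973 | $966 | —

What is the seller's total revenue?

All unit-bids, highest first — top 5: 991 (Calder-1), 989 (Calder-2), 986 (Talon-1), 986 (Calder-3), 985 (Talon-2)
The (k+1)-th unit-bid is $983.
Allocation: Calder 3, Talon 2. Every unit priced at $983.
Revenue = 5 × 983 = $4,915.

Total revenue: $4,915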